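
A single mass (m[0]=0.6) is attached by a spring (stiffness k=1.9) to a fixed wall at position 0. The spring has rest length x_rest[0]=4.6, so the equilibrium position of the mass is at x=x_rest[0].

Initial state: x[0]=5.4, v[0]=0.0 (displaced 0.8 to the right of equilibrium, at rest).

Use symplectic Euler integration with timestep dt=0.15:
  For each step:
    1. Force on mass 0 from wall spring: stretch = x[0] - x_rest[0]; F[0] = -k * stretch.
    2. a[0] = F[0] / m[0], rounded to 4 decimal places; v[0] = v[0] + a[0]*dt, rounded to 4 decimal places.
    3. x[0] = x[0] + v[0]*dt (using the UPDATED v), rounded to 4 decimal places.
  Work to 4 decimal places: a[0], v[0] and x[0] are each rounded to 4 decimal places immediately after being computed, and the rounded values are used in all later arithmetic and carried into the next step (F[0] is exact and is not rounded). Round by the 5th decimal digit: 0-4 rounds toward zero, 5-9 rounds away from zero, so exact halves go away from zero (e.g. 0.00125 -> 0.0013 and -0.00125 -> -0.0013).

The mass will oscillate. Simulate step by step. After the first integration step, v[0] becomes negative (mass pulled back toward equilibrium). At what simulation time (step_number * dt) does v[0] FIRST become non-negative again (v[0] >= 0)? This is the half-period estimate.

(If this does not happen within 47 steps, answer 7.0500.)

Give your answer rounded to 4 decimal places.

Answer: 1.8000

Derivation:
Step 0: x=[5.4000] v=[0.0000]
Step 1: x=[5.3430] v=[-0.3800]
Step 2: x=[5.2331] v=[-0.7329]
Step 3: x=[5.0781] v=[-1.0336]
Step 4: x=[4.8890] v=[-1.2607]
Step 5: x=[4.6793] v=[-1.3980]
Step 6: x=[4.4639] v=[-1.4357]
Step 7: x=[4.2582] v=[-1.3711]
Step 8: x=[4.0769] v=[-1.2087]
Step 9: x=[3.9329] v=[-0.9602]
Step 10: x=[3.8364] v=[-0.6433]
Step 11: x=[3.7943] v=[-0.2806]
Step 12: x=[3.8096] v=[0.1021]
First v>=0 after going negative at step 12, time=1.8000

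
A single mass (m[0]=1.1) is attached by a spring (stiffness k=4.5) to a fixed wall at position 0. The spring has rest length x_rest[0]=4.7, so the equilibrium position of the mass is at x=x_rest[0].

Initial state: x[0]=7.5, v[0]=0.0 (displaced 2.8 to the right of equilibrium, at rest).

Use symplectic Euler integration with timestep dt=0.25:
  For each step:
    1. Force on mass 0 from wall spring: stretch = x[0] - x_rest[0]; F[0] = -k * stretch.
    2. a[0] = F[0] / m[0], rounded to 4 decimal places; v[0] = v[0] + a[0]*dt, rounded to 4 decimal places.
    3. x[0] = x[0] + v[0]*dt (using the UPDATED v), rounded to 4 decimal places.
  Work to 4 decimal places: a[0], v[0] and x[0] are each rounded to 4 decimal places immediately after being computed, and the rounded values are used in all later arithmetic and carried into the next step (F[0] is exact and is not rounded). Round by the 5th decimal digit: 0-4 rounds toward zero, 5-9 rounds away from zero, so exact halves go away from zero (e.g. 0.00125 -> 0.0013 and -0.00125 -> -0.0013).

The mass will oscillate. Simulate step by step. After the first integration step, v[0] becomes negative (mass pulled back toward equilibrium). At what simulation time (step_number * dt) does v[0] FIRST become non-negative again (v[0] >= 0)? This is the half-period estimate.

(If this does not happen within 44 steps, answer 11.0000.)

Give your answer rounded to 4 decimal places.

Answer: 1.7500

Derivation:
Step 0: x=[7.5000] v=[0.0000]
Step 1: x=[6.7841] v=[-2.8636]
Step 2: x=[5.5353] v=[-4.9951]
Step 3: x=[4.0730] v=[-5.8494]
Step 4: x=[2.7710] v=[-5.2082]
Step 5: x=[1.9622] v=[-3.2354]
Step 6: x=[1.8534] v=[-0.4354]
Step 7: x=[2.4724] v=[2.4759]
First v>=0 after going negative at step 7, time=1.7500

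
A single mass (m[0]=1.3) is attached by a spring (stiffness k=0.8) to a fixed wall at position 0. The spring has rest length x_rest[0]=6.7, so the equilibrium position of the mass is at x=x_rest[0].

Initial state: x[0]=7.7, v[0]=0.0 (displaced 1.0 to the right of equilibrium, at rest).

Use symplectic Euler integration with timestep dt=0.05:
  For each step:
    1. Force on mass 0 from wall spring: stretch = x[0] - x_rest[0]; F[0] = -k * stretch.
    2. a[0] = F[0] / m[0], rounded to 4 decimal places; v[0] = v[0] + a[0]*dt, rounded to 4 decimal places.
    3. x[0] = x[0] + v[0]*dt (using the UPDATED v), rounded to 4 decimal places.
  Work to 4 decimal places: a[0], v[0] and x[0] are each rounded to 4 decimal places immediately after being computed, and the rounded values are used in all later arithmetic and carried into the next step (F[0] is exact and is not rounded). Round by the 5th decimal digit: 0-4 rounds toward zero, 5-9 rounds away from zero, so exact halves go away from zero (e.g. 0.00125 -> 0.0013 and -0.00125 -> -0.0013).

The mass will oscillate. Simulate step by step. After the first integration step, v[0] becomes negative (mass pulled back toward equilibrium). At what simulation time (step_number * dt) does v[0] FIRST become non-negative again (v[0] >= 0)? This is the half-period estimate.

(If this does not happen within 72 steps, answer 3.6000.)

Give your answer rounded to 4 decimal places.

Step 0: x=[7.7000] v=[0.0000]
Step 1: x=[7.6985] v=[-0.0308]
Step 2: x=[7.6954] v=[-0.0615]
Step 3: x=[7.6908] v=[-0.0921]
Step 4: x=[7.6847] v=[-0.1226]
Step 5: x=[7.6771] v=[-0.1529]
Step 6: x=[7.6680] v=[-0.1830]
Step 7: x=[7.6574] v=[-0.2128]
Step 8: x=[7.6453] v=[-0.2423]
Step 9: x=[7.6317] v=[-0.2714]
Step 10: x=[7.6167] v=[-0.3001]
Step 11: x=[7.6003] v=[-0.3283]
Step 12: x=[7.5825] v=[-0.3560]
Step 13: x=[7.5633] v=[-0.3832]
Step 14: x=[7.5428] v=[-0.4098]
Step 15: x=[7.5210] v=[-0.4357]
Step 16: x=[7.4980] v=[-0.4610]
Step 17: x=[7.4737] v=[-0.4856]
Step 18: x=[7.4482] v=[-0.5094]
Step 19: x=[7.4216] v=[-0.5324]
Step 20: x=[7.3939] v=[-0.5546]
Step 21: x=[7.3651] v=[-0.5760]
Step 22: x=[7.3353] v=[-0.5965]
Step 23: x=[7.3045] v=[-0.6161]
Step 24: x=[7.2728] v=[-0.6347]
Step 25: x=[7.2402] v=[-0.6523]
Step 26: x=[7.2068] v=[-0.6689]
Step 27: x=[7.1726] v=[-0.6845]
Step 28: x=[7.1377] v=[-0.6990]
Step 29: x=[7.1021] v=[-0.7125]
Step 30: x=[7.0659] v=[-0.7249]
Step 31: x=[7.0291] v=[-0.7362]
Step 32: x=[6.9918] v=[-0.7463]
Step 33: x=[6.9540] v=[-0.7553]
Step 34: x=[6.9158] v=[-0.7631]
Step 35: x=[6.8773] v=[-0.7697]
Step 36: x=[6.8385] v=[-0.7752]
Step 37: x=[6.7995] v=[-0.7795]
Step 38: x=[6.7604] v=[-0.7826]
Step 39: x=[6.7212] v=[-0.7845]
Step 40: x=[6.6819] v=[-0.7852]
Step 41: x=[6.6427] v=[-0.7846]
Step 42: x=[6.6036] v=[-0.7828]
Step 43: x=[6.5646] v=[-0.7798]
Step 44: x=[6.5258] v=[-0.7756]
Step 45: x=[6.4873] v=[-0.7702]
Step 46: x=[6.4491] v=[-0.7637]
Step 47: x=[6.4113] v=[-0.7560]
Step 48: x=[6.3739] v=[-0.7471]
Step 49: x=[6.3370] v=[-0.7371]
Step 50: x=[6.3007] v=[-0.7259]
Step 51: x=[6.2650] v=[-0.7136]
Step 52: x=[6.2300] v=[-0.7002]
Step 53: x=[6.1957] v=[-0.6857]
Step 54: x=[6.1622] v=[-0.6702]
Step 55: x=[6.1295] v=[-0.6537]
Step 56: x=[6.0977] v=[-0.6361]
Step 57: x=[6.0668] v=[-0.6176]
Step 58: x=[6.0369] v=[-0.5981]
Step 59: x=[6.0080] v=[-0.5777]
Step 60: x=[5.9802] v=[-0.5564]
Step 61: x=[5.9535] v=[-0.5343]
Step 62: x=[5.9279] v=[-0.5113]
Step 63: x=[5.9035] v=[-0.4875]
Step 64: x=[5.8804] v=[-0.4630]
Step 65: x=[5.8585] v=[-0.4378]
Step 66: x=[5.8379] v=[-0.4119]
Step 67: x=[5.8186] v=[-0.3854]
Step 68: x=[5.8007] v=[-0.3583]
Step 69: x=[5.7842] v=[-0.3306]
Step 70: x=[5.7691] v=[-0.3024]
Step 71: x=[5.7554] v=[-0.2738]
Step 72: x=[5.7432] v=[-0.2447]
v[0] did not become non-negative within 72 steps; using fallback time=3.6000

Answer: 3.6000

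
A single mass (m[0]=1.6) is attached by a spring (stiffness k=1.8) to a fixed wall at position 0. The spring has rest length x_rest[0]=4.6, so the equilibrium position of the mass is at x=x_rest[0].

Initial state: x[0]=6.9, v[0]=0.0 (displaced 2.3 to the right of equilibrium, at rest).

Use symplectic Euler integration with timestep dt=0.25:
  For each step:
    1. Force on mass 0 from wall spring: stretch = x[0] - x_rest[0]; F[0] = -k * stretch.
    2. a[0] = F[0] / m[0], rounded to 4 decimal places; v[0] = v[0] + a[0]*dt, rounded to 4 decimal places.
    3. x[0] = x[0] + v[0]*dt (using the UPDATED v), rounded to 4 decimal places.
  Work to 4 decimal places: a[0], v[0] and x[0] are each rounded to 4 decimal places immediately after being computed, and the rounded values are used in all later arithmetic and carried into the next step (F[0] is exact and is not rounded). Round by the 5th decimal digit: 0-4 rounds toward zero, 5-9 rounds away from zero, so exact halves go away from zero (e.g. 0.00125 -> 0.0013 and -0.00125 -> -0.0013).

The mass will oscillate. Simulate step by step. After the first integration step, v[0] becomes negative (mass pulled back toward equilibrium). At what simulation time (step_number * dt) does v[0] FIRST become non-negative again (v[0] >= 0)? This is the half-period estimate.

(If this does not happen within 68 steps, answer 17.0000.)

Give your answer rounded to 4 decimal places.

Step 0: x=[6.9000] v=[0.0000]
Step 1: x=[6.7383] v=[-0.6469]
Step 2: x=[6.4262] v=[-1.2483]
Step 3: x=[5.9857] v=[-1.7619]
Step 4: x=[5.4478] v=[-2.1516]
Step 5: x=[4.8503] v=[-2.3901]
Step 6: x=[4.2352] v=[-2.4605]
Step 7: x=[3.6457] v=[-2.3579]
Step 8: x=[3.1233] v=[-2.0895]
Step 9: x=[2.7048] v=[-1.6742]
Step 10: x=[2.4195] v=[-1.1412]
Step 11: x=[2.2875] v=[-0.5279]
Step 12: x=[2.3181] v=[0.1225]
First v>=0 after going negative at step 12, time=3.0000

Answer: 3.0000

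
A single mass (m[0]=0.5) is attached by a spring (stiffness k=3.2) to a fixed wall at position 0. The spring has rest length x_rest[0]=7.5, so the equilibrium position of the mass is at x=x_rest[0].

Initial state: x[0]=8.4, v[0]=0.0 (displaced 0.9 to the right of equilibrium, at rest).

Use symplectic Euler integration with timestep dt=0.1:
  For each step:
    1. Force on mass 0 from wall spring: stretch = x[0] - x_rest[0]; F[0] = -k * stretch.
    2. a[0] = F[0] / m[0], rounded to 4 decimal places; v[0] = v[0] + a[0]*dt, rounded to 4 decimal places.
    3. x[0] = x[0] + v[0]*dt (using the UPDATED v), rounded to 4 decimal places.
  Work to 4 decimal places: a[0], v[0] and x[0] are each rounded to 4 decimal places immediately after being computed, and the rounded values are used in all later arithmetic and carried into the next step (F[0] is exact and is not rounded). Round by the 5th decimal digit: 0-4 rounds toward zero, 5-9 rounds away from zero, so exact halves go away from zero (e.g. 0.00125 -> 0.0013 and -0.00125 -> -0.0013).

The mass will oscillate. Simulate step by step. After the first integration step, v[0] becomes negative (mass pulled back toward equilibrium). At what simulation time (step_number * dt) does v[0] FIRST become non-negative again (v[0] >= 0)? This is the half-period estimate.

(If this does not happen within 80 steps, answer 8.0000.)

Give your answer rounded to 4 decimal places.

Answer: 1.3000

Derivation:
Step 0: x=[8.4000] v=[0.0000]
Step 1: x=[8.3424] v=[-0.5760]
Step 2: x=[8.2309] v=[-1.1151]
Step 3: x=[8.0726] v=[-1.5829]
Step 4: x=[7.8777] v=[-1.9494]
Step 5: x=[7.6586] v=[-2.1911]
Step 6: x=[7.4293] v=[-2.2926]
Step 7: x=[7.2046] v=[-2.2474]
Step 8: x=[6.9988] v=[-2.0583]
Step 9: x=[6.8251] v=[-1.7375]
Step 10: x=[6.6945] v=[-1.3056]
Step 11: x=[6.6155] v=[-0.7901]
Step 12: x=[6.5931] v=[-0.2240]
Step 13: x=[6.6287] v=[0.3564]
First v>=0 after going negative at step 13, time=1.3000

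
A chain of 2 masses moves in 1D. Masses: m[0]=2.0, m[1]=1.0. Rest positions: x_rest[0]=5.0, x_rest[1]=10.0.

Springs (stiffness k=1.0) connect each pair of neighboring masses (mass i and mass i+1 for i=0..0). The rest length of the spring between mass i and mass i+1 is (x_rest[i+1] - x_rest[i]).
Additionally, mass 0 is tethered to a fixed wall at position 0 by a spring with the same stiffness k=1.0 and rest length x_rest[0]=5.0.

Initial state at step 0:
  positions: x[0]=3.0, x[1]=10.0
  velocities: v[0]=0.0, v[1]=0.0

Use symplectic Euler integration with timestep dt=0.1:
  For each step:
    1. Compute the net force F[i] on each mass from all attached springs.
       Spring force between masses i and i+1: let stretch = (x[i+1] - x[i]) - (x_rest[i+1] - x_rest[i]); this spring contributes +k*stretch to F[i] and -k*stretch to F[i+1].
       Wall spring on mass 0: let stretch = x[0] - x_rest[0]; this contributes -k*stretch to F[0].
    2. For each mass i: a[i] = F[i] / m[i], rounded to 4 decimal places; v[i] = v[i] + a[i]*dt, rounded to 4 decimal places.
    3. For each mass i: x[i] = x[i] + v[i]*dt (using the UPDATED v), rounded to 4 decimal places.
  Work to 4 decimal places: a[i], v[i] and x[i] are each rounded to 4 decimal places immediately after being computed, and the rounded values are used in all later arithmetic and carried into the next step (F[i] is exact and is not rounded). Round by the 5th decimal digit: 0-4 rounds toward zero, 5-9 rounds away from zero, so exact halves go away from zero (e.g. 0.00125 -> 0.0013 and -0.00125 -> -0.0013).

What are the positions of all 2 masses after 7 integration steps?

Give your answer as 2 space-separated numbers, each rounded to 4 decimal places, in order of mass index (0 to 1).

Answer: 3.5232 9.4889

Derivation:
Step 0: x=[3.0000 10.0000] v=[0.0000 0.0000]
Step 1: x=[3.0200 9.9800] v=[0.2000 -0.2000]
Step 2: x=[3.0597 9.9404] v=[0.3970 -0.3960]
Step 3: x=[3.1185 9.8820] v=[0.5881 -0.5841]
Step 4: x=[3.1955 9.8060] v=[0.7704 -0.7605]
Step 5: x=[3.2896 9.7138] v=[0.9412 -0.9216]
Step 6: x=[3.3994 9.6074] v=[1.0979 -1.0640]
Step 7: x=[3.5232 9.4889] v=[1.2383 -1.1848]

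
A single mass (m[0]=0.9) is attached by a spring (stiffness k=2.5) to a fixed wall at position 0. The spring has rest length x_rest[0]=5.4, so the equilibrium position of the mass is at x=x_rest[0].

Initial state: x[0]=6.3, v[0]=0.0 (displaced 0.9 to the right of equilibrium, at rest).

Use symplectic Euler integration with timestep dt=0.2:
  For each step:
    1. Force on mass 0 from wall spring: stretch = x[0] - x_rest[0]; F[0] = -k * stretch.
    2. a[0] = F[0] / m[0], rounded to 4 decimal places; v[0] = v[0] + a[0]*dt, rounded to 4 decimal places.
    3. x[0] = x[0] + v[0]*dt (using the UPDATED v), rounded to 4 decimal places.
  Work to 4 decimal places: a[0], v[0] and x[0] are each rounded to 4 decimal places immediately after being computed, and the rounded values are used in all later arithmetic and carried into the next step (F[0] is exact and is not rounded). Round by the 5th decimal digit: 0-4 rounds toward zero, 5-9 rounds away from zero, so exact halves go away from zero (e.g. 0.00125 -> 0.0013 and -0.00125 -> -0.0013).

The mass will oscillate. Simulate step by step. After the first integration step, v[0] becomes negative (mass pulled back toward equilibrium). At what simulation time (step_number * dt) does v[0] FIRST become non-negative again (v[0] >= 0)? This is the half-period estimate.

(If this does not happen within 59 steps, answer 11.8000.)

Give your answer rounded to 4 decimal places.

Step 0: x=[6.3000] v=[0.0000]
Step 1: x=[6.2000] v=[-0.5000]
Step 2: x=[6.0111] v=[-0.9444]
Step 3: x=[5.7543] v=[-1.2839]
Step 4: x=[5.4582] v=[-1.4807]
Step 5: x=[5.1556] v=[-1.5130]
Step 6: x=[4.8802] v=[-1.3772]
Step 7: x=[4.6625] v=[-1.0884]
Step 8: x=[4.5268] v=[-0.6787]
Step 9: x=[4.4881] v=[-0.1936]
Step 10: x=[4.5507] v=[0.3130]
First v>=0 after going negative at step 10, time=2.0000

Answer: 2.0000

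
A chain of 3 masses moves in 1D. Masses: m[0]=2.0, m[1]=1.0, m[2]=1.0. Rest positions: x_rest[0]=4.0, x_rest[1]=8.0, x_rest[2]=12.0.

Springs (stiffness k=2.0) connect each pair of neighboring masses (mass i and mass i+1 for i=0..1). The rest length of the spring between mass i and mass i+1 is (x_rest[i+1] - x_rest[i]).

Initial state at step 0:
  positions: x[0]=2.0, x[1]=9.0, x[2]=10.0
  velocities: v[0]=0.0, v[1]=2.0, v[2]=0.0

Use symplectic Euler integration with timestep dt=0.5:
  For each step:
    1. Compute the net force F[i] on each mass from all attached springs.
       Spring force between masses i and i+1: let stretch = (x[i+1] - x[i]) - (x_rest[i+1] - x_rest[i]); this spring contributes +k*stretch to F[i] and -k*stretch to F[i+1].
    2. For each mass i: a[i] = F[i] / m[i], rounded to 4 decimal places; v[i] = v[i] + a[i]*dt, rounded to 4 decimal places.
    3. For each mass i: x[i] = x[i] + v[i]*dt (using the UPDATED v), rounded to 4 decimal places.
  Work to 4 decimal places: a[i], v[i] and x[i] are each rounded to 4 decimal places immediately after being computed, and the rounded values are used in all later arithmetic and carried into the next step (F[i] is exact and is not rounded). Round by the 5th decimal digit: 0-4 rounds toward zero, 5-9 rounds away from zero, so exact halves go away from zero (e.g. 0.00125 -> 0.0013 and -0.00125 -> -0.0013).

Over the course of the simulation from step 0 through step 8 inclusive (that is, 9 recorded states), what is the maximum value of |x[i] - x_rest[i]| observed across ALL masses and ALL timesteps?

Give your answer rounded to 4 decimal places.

Answer: 2.8750

Derivation:
Step 0: x=[2.0000 9.0000 10.0000] v=[0.0000 2.0000 0.0000]
Step 1: x=[2.7500 7.0000 11.5000] v=[1.5000 -4.0000 3.0000]
Step 2: x=[3.5625 5.1250 12.7500] v=[1.6250 -3.7500 2.5000]
Step 3: x=[3.7657 6.2813 12.1875] v=[0.4063 2.3125 -1.1250]
Step 4: x=[3.5978 9.1329 10.6719] v=[-0.3359 5.7031 -3.0312]
Step 5: x=[3.8137 9.9864 10.3868] v=[0.4317 1.7070 -0.5702]
Step 6: x=[4.5728 7.9538 11.9015] v=[1.5181 -4.0653 3.0294]
Step 7: x=[5.1771 6.2045 13.4424] v=[1.2086 -3.4986 3.0817]
Step 8: x=[5.0383 7.5605 13.3643] v=[-0.2777 2.7119 -0.1562]
Max displacement = 2.8750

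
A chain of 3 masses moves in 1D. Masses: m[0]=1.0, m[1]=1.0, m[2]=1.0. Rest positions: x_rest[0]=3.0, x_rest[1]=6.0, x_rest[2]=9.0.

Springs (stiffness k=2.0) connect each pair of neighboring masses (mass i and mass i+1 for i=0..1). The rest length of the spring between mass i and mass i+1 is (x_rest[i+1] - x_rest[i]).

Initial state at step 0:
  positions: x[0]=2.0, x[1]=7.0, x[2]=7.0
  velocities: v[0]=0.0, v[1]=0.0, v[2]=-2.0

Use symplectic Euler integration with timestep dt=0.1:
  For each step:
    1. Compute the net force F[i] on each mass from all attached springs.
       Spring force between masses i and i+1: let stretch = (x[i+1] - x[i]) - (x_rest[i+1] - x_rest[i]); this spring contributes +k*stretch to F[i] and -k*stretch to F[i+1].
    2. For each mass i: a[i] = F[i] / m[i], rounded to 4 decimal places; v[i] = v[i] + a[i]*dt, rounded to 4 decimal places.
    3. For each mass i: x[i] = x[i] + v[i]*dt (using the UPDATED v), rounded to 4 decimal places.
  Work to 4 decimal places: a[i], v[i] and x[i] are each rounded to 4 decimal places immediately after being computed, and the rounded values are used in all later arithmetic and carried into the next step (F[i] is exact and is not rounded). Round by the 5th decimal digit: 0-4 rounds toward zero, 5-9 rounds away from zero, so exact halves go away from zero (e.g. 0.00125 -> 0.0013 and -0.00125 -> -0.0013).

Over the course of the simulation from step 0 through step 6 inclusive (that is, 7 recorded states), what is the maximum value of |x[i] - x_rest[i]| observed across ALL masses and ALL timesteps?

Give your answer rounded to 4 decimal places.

Answer: 2.2400

Derivation:
Step 0: x=[2.0000 7.0000 7.0000] v=[0.0000 0.0000 -2.0000]
Step 1: x=[2.0400 6.9000 6.8600] v=[0.4000 -1.0000 -1.4000]
Step 2: x=[2.1172 6.7020 6.7808] v=[0.7720 -1.9800 -0.7920]
Step 3: x=[2.2261 6.4139 6.7600] v=[1.0890 -2.8812 -0.2078]
Step 4: x=[2.3588 6.0490 6.7923] v=[1.3266 -3.6495 0.3230]
Step 5: x=[2.5053 5.6251 6.8697] v=[1.4646 -4.2389 0.7743]
Step 6: x=[2.6542 5.1637 6.9822] v=[1.4886 -4.6139 1.1254]
Max displacement = 2.2400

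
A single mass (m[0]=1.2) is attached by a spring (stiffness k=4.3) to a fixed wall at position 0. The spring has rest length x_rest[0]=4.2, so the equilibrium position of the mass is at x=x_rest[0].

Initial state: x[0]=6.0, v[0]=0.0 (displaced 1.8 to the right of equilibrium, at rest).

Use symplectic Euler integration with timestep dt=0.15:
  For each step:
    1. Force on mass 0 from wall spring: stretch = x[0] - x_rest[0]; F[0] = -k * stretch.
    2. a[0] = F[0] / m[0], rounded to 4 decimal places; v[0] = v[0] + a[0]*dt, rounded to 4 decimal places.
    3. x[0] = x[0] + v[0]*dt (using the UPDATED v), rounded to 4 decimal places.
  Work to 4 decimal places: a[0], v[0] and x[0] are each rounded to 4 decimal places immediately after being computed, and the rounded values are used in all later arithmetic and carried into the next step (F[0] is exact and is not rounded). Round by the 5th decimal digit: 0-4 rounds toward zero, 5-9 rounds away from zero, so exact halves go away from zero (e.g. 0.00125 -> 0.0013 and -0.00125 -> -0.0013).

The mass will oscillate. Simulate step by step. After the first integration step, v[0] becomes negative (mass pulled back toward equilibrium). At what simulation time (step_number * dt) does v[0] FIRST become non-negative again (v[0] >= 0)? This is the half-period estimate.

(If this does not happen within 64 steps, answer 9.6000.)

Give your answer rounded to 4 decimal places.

Answer: 1.8000

Derivation:
Step 0: x=[6.0000] v=[0.0000]
Step 1: x=[5.8549] v=[-0.9675]
Step 2: x=[5.5764] v=[-1.8570]
Step 3: x=[5.1869] v=[-2.5968]
Step 4: x=[4.7178] v=[-3.1273]
Step 5: x=[4.2070] v=[-3.4056]
Step 6: x=[3.6956] v=[-3.4094]
Step 7: x=[3.2249] v=[-3.1383]
Step 8: x=[2.8328] v=[-2.6142]
Step 9: x=[2.5509] v=[-1.8793]
Step 10: x=[2.4020] v=[-0.9929]
Step 11: x=[2.3980] v=[-0.0265]
Step 12: x=[2.5393] v=[0.9421]
First v>=0 after going negative at step 12, time=1.8000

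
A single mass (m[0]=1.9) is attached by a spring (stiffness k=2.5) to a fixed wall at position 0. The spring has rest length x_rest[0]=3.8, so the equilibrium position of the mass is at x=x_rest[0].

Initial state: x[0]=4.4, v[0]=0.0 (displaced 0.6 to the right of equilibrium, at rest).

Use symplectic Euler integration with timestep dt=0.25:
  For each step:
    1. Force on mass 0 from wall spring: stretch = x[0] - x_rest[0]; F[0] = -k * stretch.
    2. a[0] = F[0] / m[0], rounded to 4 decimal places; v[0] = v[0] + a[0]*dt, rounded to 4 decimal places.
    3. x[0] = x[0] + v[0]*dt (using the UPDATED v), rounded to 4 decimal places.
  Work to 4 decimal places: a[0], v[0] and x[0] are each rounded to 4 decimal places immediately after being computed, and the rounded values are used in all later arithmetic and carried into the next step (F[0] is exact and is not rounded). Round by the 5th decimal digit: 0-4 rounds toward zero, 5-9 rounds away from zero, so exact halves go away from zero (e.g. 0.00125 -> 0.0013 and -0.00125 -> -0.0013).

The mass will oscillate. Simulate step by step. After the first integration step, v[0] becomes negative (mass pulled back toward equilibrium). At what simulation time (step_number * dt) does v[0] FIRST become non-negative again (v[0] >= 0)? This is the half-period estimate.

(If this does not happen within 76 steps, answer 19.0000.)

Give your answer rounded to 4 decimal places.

Answer: 2.7500

Derivation:
Step 0: x=[4.4000] v=[0.0000]
Step 1: x=[4.3507] v=[-0.1974]
Step 2: x=[4.2561] v=[-0.3786]
Step 3: x=[4.1240] v=[-0.5286]
Step 4: x=[3.9652] v=[-0.6352]
Step 5: x=[3.7928] v=[-0.6896]
Step 6: x=[3.6210] v=[-0.6872]
Step 7: x=[3.4639] v=[-0.6283]
Step 8: x=[3.3345] v=[-0.5178]
Step 9: x=[3.2433] v=[-0.3647]
Step 10: x=[3.1979] v=[-0.1816]
Step 11: x=[3.2020] v=[0.0165]
First v>=0 after going negative at step 11, time=2.7500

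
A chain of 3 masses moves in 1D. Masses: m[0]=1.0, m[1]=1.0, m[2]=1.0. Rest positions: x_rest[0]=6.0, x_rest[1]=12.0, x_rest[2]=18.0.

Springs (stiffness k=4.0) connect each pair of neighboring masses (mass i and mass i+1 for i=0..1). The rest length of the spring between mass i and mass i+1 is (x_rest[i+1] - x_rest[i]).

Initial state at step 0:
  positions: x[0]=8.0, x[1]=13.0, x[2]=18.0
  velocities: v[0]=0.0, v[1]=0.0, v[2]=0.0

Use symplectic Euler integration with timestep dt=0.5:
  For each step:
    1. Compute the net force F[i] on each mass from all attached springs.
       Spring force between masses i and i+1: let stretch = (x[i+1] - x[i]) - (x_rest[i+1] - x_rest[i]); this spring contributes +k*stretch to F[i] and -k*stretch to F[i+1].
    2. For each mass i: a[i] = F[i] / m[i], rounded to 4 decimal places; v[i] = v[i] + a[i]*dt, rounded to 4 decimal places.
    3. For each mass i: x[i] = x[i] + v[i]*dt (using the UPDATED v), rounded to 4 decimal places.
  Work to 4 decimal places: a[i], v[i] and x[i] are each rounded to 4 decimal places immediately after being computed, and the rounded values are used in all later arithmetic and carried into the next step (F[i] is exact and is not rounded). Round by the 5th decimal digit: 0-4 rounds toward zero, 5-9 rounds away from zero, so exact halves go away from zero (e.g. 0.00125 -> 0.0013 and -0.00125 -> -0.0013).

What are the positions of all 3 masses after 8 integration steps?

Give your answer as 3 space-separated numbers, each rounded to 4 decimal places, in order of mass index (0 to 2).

Step 0: x=[8.0000 13.0000 18.0000] v=[0.0000 0.0000 0.0000]
Step 1: x=[7.0000 13.0000 19.0000] v=[-2.0000 0.0000 2.0000]
Step 2: x=[6.0000 13.0000 20.0000] v=[-2.0000 0.0000 2.0000]
Step 3: x=[6.0000 13.0000 20.0000] v=[0.0000 0.0000 0.0000]
Step 4: x=[7.0000 13.0000 19.0000] v=[2.0000 0.0000 -2.0000]
Step 5: x=[8.0000 13.0000 18.0000] v=[2.0000 0.0000 -2.0000]
Step 6: x=[8.0000 13.0000 18.0000] v=[0.0000 0.0000 0.0000]
Step 7: x=[7.0000 13.0000 19.0000] v=[-2.0000 0.0000 2.0000]
Step 8: x=[6.0000 13.0000 20.0000] v=[-2.0000 0.0000 2.0000]

Answer: 6.0000 13.0000 20.0000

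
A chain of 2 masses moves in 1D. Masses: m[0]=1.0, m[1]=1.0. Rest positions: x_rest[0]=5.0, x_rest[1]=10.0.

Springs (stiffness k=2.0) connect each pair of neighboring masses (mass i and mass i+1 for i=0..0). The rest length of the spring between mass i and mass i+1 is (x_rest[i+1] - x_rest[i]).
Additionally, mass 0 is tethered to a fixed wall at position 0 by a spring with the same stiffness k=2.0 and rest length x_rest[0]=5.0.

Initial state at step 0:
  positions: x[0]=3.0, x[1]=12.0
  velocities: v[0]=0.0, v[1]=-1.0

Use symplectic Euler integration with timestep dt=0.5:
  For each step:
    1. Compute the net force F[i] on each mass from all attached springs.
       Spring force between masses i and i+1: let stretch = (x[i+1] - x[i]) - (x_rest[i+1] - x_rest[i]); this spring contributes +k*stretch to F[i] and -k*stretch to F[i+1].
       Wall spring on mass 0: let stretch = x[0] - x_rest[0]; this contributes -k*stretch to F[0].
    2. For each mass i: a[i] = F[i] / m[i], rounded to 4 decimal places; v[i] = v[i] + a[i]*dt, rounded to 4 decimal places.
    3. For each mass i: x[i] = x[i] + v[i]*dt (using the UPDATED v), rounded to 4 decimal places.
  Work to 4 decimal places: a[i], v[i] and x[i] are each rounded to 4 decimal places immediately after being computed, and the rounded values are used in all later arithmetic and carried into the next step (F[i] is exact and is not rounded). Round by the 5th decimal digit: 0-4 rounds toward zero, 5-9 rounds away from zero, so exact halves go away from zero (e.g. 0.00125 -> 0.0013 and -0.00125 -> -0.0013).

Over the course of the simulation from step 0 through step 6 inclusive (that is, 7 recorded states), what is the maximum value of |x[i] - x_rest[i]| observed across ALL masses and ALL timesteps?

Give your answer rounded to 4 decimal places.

Step 0: x=[3.0000 12.0000] v=[0.0000 -1.0000]
Step 1: x=[6.0000 9.5000] v=[6.0000 -5.0000]
Step 2: x=[7.7500 7.7500] v=[3.5000 -3.5000]
Step 3: x=[5.6250 8.5000] v=[-4.2500 1.5000]
Step 4: x=[2.1250 10.3125] v=[-7.0000 3.6250]
Step 5: x=[1.6563 10.5313] v=[-0.9375 0.4375]
Step 6: x=[4.7969 8.8126] v=[6.2812 -3.4375]
Max displacement = 3.3437

Answer: 3.3437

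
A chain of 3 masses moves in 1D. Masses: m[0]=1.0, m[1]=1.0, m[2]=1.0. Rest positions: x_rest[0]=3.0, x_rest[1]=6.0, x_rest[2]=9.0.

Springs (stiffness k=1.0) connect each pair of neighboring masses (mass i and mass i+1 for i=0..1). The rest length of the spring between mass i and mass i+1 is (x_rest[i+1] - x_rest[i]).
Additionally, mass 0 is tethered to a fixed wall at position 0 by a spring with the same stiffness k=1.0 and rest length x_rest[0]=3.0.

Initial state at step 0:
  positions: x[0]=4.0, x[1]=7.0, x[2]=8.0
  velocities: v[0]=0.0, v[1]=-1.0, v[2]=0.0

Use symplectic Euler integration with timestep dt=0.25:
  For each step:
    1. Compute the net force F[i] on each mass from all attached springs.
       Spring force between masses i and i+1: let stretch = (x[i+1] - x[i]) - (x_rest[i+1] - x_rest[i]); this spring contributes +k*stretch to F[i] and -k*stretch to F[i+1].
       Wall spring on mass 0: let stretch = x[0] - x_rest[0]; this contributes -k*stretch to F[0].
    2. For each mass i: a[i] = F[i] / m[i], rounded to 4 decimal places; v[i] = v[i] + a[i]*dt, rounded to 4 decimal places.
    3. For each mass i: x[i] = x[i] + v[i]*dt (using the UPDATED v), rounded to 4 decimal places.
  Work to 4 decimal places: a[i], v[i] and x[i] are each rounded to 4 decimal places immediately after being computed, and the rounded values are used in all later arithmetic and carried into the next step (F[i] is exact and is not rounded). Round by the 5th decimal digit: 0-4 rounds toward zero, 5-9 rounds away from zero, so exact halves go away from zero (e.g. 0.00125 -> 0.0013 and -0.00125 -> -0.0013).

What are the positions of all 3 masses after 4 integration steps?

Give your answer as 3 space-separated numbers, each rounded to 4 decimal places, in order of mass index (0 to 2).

Step 0: x=[4.0000 7.0000 8.0000] v=[0.0000 -1.0000 0.0000]
Step 1: x=[3.9375 6.6250 8.1250] v=[-0.2500 -1.5000 0.5000]
Step 2: x=[3.7969 6.1758 8.3438] v=[-0.5625 -1.7969 0.8750]
Step 3: x=[3.5677 5.7134 8.6146] v=[-0.9170 -1.8496 1.0830]
Step 4: x=[3.2496 5.2982 8.8915] v=[-1.2725 -1.6607 1.1077]

Answer: 3.2496 5.2982 8.8915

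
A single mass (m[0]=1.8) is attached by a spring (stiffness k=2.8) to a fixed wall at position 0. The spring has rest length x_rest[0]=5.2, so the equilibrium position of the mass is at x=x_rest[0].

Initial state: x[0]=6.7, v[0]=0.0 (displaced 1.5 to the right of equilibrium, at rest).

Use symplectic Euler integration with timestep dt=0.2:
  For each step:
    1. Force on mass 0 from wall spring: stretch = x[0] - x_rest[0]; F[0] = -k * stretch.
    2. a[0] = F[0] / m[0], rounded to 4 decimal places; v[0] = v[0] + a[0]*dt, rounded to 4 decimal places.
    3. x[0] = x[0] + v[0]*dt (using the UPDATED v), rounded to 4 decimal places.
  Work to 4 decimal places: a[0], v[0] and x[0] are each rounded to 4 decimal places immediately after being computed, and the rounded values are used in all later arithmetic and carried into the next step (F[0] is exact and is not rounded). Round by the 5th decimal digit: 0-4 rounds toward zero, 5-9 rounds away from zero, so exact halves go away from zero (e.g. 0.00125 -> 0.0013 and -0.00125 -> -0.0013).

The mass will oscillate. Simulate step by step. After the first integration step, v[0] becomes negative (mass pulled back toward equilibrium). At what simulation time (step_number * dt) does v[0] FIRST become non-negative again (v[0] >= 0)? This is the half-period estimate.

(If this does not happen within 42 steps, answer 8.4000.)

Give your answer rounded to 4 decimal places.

Step 0: x=[6.7000] v=[0.0000]
Step 1: x=[6.6067] v=[-0.4667]
Step 2: x=[6.4258] v=[-0.9043]
Step 3: x=[6.1687] v=[-1.2857]
Step 4: x=[5.8513] v=[-1.5871]
Step 5: x=[5.4934] v=[-1.7897]
Step 6: x=[5.1172] v=[-1.8810]
Step 7: x=[4.7462] v=[-1.8552]
Step 8: x=[4.4034] v=[-1.7140]
Step 9: x=[4.1102] v=[-1.4662]
Step 10: x=[3.8848] v=[-1.1272]
Step 11: x=[3.7412] v=[-0.7180]
Step 12: x=[3.6884] v=[-0.2642]
Step 13: x=[3.7296] v=[0.2061]
First v>=0 after going negative at step 13, time=2.6000

Answer: 2.6000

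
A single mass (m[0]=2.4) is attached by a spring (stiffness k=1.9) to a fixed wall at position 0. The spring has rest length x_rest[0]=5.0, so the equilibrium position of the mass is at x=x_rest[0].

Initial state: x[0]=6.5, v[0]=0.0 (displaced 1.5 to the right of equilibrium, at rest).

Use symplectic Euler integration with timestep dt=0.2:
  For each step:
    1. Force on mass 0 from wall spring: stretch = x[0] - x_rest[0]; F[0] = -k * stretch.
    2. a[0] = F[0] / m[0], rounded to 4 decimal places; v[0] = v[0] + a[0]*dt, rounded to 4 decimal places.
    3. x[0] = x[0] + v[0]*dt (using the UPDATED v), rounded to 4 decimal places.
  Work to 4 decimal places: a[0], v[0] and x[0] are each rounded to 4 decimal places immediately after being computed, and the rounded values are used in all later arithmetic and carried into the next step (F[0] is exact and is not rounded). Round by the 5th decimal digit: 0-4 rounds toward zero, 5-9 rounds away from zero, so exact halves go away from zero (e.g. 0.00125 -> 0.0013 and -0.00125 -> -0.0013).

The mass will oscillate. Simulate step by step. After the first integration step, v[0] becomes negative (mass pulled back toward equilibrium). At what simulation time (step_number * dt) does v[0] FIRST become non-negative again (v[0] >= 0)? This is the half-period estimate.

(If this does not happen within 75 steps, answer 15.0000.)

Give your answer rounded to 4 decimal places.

Answer: 3.6000

Derivation:
Step 0: x=[6.5000] v=[0.0000]
Step 1: x=[6.4525] v=[-0.2375]
Step 2: x=[6.3590] v=[-0.4675]
Step 3: x=[6.2225] v=[-0.6827]
Step 4: x=[6.0472] v=[-0.8763]
Step 5: x=[5.8388] v=[-1.0421]
Step 6: x=[5.6038] v=[-1.1749]
Step 7: x=[5.3497] v=[-1.2705]
Step 8: x=[5.0845] v=[-1.3259]
Step 9: x=[4.8166] v=[-1.3393]
Step 10: x=[4.5545] v=[-1.3103]
Step 11: x=[4.3065] v=[-1.2398]
Step 12: x=[4.0805] v=[-1.1300]
Step 13: x=[3.8836] v=[-0.9844]
Step 14: x=[3.7221] v=[-0.8076]
Step 15: x=[3.6010] v=[-0.6053]
Step 16: x=[3.5242] v=[-0.3838]
Step 17: x=[3.4942] v=[-0.1501]
Step 18: x=[3.5119] v=[0.0883]
First v>=0 after going negative at step 18, time=3.6000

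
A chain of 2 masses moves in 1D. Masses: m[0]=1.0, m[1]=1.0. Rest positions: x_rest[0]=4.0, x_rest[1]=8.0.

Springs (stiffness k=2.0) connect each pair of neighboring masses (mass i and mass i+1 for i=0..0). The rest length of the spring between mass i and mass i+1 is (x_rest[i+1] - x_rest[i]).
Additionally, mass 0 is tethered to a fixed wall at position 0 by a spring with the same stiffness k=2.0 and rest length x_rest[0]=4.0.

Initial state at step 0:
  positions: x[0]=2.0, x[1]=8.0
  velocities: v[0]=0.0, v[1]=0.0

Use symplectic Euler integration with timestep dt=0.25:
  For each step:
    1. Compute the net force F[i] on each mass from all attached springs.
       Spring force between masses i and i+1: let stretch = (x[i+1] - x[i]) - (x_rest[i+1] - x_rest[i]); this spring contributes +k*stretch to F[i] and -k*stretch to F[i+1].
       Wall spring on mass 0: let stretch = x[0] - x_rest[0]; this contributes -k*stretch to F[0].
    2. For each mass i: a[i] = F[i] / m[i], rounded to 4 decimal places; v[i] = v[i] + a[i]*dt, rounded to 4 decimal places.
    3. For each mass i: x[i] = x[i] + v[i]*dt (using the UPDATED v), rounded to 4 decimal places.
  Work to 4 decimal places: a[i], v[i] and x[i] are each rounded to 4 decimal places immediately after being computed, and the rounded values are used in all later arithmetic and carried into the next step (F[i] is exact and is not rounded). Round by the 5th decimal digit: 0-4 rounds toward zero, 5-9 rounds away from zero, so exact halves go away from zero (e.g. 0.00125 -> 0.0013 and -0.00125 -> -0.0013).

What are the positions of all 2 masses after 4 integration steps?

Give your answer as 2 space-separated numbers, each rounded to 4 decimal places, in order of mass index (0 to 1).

Answer: 4.9952 6.6979

Derivation:
Step 0: x=[2.0000 8.0000] v=[0.0000 0.0000]
Step 1: x=[2.5000 7.7500] v=[2.0000 -1.0000]
Step 2: x=[3.3438 7.3438] v=[3.3750 -1.6250]
Step 3: x=[4.2696 6.9376] v=[3.7031 -1.6250]
Step 4: x=[4.9952 6.6979] v=[2.9023 -0.9590]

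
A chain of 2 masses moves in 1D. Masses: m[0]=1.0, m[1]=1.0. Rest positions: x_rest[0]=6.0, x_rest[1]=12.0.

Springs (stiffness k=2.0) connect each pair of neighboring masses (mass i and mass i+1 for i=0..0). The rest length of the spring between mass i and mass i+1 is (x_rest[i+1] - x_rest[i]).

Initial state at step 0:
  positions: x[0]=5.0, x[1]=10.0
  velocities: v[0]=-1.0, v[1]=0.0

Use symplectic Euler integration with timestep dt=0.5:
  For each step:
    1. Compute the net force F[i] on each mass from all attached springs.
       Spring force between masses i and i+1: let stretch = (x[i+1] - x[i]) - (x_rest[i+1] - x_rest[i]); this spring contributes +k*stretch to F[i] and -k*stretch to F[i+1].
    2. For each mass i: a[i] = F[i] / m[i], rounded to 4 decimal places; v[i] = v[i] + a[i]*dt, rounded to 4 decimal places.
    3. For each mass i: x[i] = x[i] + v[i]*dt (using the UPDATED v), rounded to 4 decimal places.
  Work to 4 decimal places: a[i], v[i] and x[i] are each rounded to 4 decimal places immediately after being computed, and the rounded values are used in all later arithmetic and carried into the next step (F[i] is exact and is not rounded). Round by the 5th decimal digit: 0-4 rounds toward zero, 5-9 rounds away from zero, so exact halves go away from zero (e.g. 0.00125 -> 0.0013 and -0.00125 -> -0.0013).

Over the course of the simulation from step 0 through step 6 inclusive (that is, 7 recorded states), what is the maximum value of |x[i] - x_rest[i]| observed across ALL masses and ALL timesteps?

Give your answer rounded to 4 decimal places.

Step 0: x=[5.0000 10.0000] v=[-1.0000 0.0000]
Step 1: x=[4.0000 10.5000] v=[-2.0000 1.0000]
Step 2: x=[3.2500 10.7500] v=[-1.5000 0.5000]
Step 3: x=[3.2500 10.2500] v=[0.0000 -1.0000]
Step 4: x=[3.7500 9.2500] v=[1.0000 -2.0000]
Step 5: x=[4.0000 8.5000] v=[0.5000 -1.5000]
Step 6: x=[3.5000 8.5000] v=[-1.0000 0.0000]
Max displacement = 3.5000

Answer: 3.5000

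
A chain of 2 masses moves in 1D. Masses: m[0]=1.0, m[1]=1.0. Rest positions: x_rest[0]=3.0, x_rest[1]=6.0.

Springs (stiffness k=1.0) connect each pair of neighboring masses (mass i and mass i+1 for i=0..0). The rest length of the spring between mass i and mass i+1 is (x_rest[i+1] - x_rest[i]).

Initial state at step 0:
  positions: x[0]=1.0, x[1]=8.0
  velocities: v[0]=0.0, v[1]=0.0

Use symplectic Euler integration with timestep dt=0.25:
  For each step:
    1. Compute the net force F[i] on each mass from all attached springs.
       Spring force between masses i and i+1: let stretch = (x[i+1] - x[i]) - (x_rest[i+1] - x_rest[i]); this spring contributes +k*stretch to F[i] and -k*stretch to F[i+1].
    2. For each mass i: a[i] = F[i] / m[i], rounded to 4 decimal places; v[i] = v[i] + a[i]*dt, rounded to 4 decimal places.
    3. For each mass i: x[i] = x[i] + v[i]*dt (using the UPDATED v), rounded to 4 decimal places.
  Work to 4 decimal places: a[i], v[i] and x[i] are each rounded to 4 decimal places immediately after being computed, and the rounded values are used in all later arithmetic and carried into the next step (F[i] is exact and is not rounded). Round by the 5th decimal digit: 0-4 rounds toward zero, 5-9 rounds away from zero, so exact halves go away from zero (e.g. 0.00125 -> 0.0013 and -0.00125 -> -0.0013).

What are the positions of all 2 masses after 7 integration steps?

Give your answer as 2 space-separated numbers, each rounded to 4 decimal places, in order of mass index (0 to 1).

Answer: 4.8064 4.1939

Derivation:
Step 0: x=[1.0000 8.0000] v=[0.0000 0.0000]
Step 1: x=[1.2500 7.7500] v=[1.0000 -1.0000]
Step 2: x=[1.7188 7.2813] v=[1.8750 -1.8750]
Step 3: x=[2.3477 6.6524] v=[2.5156 -2.5156]
Step 4: x=[3.0582 5.9420] v=[2.8418 -2.8418]
Step 5: x=[3.7614 5.2388] v=[2.8128 -2.8128]
Step 6: x=[4.3695 4.6308] v=[2.4322 -2.4322]
Step 7: x=[4.8064 4.1939] v=[1.7475 -1.7475]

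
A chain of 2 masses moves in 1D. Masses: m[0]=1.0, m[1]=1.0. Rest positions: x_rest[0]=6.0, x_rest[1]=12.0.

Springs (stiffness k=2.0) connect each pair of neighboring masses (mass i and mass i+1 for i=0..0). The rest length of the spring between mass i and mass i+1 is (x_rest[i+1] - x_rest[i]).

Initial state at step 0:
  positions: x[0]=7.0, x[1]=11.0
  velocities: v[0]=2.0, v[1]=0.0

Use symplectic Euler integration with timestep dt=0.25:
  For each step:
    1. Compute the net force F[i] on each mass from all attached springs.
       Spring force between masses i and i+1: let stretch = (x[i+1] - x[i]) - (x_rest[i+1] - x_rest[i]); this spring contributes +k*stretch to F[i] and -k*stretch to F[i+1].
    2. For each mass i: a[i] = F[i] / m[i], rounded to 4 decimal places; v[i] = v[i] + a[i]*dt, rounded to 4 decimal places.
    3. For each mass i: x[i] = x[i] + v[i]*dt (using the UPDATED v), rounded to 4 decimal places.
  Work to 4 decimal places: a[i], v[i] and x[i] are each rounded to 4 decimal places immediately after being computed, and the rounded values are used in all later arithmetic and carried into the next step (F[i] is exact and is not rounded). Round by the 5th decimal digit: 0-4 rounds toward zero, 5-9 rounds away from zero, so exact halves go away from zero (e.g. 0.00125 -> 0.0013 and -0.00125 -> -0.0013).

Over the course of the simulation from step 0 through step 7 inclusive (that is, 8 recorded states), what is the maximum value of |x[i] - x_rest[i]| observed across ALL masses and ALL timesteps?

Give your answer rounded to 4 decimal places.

Answer: 2.7723

Derivation:
Step 0: x=[7.0000 11.0000] v=[2.0000 0.0000]
Step 1: x=[7.2500 11.2500] v=[1.0000 1.0000]
Step 2: x=[7.2500 11.7500] v=[0.0000 2.0000]
Step 3: x=[7.0625 12.4375] v=[-0.7500 2.7500]
Step 4: x=[6.7969 13.2031] v=[-1.0625 3.0625]
Step 5: x=[6.5821 13.9180] v=[-0.8594 2.8594]
Step 6: x=[6.5342 14.4659] v=[-0.1915 2.1915]
Step 7: x=[6.7278 14.7723] v=[0.7744 1.2257]
Max displacement = 2.7723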